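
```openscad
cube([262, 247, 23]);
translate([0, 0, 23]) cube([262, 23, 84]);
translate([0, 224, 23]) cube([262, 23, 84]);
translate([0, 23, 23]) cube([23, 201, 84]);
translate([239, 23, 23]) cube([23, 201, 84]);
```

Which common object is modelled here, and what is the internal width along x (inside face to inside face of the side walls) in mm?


An open box. The internal width is 216 mm.

A 262×247 base slab with four walls standing on it — an open box. The base is 262 mm wide and the walls are 23 mm thick, so the internal width is 262 − 2 × 23 = 216 mm.


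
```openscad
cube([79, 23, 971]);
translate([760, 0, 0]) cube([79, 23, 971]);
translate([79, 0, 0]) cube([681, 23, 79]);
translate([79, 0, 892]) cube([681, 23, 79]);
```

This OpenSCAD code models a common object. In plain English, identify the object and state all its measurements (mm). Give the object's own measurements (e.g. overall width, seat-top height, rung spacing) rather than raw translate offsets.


A rectangular picture frame lying in the x–z plane (depth along y). The opening is 681 mm wide (x) by 813 mm tall (z), surrounded by a border 79 mm wide on all four sides. The frame is 23 mm deep and is made of two full-height vertical stiles with two horizontal rails fitted between them.


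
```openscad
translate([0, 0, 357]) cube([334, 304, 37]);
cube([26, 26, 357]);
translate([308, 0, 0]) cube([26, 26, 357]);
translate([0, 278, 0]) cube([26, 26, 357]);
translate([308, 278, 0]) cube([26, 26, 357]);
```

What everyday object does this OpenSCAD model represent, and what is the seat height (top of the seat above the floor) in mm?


A stool. The seat height is 394 mm.

A 334×304×37 slab at z = 357 on four corner posts — a stool. The seat top is 357 + 37 = 394 mm.


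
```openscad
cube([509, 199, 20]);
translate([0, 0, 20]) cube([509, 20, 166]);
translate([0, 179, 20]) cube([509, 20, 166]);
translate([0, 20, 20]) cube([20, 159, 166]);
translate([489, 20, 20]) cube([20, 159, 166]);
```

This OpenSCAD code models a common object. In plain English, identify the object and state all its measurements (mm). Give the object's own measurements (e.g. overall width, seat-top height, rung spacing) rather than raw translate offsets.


An open-topped rectangular box: outside dimensions 509×199×186 mm, with a uniform wall and base thickness of 20 mm. The base is a full 509×199 slab on the floor; four walls sit on top of the base. The front and back walls (the −y and +y sides) span the full width; the two side walls fit between them.


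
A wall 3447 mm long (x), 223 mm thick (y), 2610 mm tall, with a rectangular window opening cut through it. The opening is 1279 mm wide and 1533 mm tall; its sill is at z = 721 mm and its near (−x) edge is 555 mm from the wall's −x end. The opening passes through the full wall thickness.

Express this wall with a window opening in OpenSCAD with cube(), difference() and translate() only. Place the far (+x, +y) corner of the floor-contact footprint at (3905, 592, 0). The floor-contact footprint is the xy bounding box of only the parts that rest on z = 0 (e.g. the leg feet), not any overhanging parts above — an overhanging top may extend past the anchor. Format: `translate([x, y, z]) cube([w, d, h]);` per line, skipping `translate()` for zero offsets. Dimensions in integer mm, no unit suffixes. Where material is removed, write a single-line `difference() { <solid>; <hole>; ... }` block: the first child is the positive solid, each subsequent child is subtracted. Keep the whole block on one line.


difference() { translate([458, 369, 0]) cube([3447, 223, 2610]); translate([1013, 369, 721]) cube([1279, 223, 1533]); }


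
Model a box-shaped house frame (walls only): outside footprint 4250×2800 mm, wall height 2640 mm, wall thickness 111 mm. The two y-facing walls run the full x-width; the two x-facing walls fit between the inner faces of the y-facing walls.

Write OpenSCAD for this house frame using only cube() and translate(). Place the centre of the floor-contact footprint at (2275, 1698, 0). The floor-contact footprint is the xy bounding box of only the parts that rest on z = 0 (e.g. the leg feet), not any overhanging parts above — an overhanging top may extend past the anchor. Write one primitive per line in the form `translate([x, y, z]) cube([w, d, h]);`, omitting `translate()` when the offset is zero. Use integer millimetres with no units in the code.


translate([150, 298, 0]) cube([4250, 111, 2640]);
translate([150, 2987, 0]) cube([4250, 111, 2640]);
translate([150, 409, 0]) cube([111, 2578, 2640]);
translate([4289, 409, 0]) cube([111, 2578, 2640]);


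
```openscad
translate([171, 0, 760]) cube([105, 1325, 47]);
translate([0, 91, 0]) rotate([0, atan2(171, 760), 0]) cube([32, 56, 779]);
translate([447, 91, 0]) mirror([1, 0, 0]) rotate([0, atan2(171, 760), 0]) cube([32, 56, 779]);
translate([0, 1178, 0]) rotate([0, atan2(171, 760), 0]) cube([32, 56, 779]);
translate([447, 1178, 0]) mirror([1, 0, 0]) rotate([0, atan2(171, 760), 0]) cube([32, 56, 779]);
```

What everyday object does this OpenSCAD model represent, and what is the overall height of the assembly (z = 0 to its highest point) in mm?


A sawhorse. The overall height is 807 mm.

A beam across two mirrored pairs of raked legs — a sawhorse. The beam's underside is at z = 760 (matching the legs' vertical rise in atan2(171, 760)) and the beam is 47 mm tall, so its top is at 760 + 47 = 807 mm. The raked legs top out at the beam's underside, so that is the highest point.


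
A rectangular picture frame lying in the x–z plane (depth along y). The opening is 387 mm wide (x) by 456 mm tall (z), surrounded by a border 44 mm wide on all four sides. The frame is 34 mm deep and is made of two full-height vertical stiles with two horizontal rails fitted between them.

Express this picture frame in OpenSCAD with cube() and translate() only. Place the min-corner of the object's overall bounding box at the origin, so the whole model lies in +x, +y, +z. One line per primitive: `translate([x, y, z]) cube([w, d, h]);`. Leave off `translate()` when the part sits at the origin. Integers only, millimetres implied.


cube([44, 34, 544]);
translate([431, 0, 0]) cube([44, 34, 544]);
translate([44, 0, 0]) cube([387, 34, 44]);
translate([44, 0, 500]) cube([387, 34, 44]);


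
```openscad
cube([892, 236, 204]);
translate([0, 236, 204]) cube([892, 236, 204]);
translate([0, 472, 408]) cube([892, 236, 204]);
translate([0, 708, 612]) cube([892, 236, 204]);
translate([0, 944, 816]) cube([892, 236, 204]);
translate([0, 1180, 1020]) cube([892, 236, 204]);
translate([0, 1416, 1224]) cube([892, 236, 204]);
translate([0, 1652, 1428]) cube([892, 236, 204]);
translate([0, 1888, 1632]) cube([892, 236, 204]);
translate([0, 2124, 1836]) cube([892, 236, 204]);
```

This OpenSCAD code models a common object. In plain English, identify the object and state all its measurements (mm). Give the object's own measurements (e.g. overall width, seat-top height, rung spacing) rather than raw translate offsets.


A straight staircase of 10 solid steps. Each step is 892 mm wide (x), 236 mm deep (y, the going) and 204 mm tall (the rise). The first step rests on the floor; each subsequent step sits one going further in +y and one rise higher in +z, directly behind and above the previous step with no overlap.


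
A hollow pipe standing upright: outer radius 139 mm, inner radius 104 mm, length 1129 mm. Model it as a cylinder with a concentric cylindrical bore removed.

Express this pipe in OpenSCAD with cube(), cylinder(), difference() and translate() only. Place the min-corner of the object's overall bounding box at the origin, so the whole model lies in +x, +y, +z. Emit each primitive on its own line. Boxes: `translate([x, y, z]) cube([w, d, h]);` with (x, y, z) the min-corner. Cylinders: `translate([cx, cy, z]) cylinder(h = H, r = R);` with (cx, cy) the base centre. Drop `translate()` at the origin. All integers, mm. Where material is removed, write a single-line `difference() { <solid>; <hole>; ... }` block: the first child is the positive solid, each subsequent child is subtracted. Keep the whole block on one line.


difference() { translate([139, 139, 0]) cylinder(h = 1129, r = 139); translate([139, 139, 0]) cylinder(h = 1129, r = 104); }


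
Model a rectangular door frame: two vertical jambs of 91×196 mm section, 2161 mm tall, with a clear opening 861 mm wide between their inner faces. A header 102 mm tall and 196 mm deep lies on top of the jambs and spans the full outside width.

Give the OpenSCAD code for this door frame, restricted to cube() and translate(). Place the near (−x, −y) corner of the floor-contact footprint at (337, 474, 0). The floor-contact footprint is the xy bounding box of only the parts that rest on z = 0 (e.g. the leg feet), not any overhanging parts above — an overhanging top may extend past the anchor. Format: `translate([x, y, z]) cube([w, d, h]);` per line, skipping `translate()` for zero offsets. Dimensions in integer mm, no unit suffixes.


translate([337, 474, 0]) cube([91, 196, 2161]);
translate([1289, 474, 0]) cube([91, 196, 2161]);
translate([337, 474, 2161]) cube([1043, 196, 102]);


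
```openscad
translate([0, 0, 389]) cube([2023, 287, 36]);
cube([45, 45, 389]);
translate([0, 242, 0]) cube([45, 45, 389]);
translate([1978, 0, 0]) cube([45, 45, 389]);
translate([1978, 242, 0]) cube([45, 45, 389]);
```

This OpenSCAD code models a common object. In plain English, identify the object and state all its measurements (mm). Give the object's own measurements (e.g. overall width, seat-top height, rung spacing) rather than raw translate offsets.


A bench: a 2023×287 mm seat slab, 36 mm thick, top at z = 425 mm, on four 45×45 mm square legs flush with the seat corners and standing on z = 0.


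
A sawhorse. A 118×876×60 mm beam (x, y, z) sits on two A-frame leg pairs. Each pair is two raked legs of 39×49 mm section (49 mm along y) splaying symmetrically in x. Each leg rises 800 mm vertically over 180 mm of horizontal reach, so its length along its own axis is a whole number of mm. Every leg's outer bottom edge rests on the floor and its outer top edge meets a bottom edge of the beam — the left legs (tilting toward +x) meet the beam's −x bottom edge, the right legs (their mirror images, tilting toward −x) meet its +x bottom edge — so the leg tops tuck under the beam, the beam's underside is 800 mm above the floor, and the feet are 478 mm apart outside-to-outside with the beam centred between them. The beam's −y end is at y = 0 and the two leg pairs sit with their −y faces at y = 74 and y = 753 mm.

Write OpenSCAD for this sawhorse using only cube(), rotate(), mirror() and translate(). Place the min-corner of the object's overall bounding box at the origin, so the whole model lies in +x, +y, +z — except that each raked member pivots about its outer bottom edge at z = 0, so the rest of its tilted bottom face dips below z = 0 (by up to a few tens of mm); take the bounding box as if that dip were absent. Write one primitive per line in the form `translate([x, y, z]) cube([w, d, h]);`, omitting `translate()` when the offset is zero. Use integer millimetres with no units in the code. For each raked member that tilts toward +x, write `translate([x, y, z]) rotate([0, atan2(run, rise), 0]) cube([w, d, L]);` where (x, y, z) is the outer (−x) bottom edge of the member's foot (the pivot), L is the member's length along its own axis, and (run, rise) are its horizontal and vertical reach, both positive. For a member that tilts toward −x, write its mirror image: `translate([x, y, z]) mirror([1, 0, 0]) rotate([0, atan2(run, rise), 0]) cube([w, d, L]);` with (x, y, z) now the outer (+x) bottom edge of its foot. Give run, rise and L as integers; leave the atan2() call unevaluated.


translate([180, 0, 800]) cube([118, 876, 60]);
translate([0, 74, 0]) rotate([0, atan2(180, 800), 0]) cube([39, 49, 820]);
translate([478, 74, 0]) mirror([1, 0, 0]) rotate([0, atan2(180, 800), 0]) cube([39, 49, 820]);
translate([0, 753, 0]) rotate([0, atan2(180, 800), 0]) cube([39, 49, 820]);
translate([478, 753, 0]) mirror([1, 0, 0]) rotate([0, atan2(180, 800), 0]) cube([39, 49, 820]);


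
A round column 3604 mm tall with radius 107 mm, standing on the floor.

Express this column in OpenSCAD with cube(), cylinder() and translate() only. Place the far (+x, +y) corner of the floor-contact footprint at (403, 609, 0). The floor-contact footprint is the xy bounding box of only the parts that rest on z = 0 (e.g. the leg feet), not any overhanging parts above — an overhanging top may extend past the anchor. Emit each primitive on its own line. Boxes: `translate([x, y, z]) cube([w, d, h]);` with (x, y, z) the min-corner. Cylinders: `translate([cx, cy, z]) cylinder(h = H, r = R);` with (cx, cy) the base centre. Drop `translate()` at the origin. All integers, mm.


translate([296, 502, 0]) cylinder(h = 3604, r = 107);


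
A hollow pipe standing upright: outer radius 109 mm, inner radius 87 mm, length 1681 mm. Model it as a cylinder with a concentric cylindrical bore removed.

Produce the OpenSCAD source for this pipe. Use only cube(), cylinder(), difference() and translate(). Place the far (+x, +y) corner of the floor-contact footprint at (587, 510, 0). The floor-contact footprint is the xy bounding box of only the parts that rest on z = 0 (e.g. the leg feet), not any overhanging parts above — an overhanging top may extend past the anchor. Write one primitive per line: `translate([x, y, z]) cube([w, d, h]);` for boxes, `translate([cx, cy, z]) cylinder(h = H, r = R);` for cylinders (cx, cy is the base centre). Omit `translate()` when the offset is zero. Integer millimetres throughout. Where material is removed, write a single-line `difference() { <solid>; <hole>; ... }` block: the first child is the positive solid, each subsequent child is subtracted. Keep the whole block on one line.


difference() { translate([478, 401, 0]) cylinder(h = 1681, r = 109); translate([478, 401, 0]) cylinder(h = 1681, r = 87); }


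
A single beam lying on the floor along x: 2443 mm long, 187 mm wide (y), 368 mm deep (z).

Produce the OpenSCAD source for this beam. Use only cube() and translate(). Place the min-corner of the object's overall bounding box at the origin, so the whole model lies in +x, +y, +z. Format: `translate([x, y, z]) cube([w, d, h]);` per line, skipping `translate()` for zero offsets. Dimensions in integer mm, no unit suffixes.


cube([2443, 187, 368]);


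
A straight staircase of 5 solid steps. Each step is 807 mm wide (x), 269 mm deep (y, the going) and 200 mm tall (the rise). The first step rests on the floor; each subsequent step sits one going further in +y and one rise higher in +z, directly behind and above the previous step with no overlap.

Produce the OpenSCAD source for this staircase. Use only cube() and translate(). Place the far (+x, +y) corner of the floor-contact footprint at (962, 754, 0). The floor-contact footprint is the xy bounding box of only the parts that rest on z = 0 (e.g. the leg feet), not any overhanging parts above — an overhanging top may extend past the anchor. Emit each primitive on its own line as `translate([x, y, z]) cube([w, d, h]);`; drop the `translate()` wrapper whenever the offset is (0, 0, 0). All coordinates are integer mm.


translate([155, 485, 0]) cube([807, 269, 200]);
translate([155, 754, 200]) cube([807, 269, 200]);
translate([155, 1023, 400]) cube([807, 269, 200]);
translate([155, 1292, 600]) cube([807, 269, 200]);
translate([155, 1561, 800]) cube([807, 269, 200]);


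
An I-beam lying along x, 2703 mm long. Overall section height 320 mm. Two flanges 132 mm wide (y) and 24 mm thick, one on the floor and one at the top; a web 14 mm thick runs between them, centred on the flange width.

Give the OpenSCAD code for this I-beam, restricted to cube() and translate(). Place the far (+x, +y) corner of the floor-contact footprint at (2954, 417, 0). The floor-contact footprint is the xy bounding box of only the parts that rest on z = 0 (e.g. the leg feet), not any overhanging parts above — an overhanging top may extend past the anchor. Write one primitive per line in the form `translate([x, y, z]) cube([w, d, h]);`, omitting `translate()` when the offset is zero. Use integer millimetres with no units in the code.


translate([251, 285, 0]) cube([2703, 132, 24]);
translate([251, 344, 24]) cube([2703, 14, 272]);
translate([251, 285, 296]) cube([2703, 132, 24]);


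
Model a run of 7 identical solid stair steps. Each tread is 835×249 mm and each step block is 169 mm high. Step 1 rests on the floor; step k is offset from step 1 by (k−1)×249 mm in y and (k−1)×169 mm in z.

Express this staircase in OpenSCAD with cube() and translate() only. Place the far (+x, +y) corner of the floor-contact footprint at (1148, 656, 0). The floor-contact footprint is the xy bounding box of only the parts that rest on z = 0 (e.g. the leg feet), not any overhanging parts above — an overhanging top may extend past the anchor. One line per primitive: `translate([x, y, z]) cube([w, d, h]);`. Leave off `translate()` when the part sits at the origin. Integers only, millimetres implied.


translate([313, 407, 0]) cube([835, 249, 169]);
translate([313, 656, 169]) cube([835, 249, 169]);
translate([313, 905, 338]) cube([835, 249, 169]);
translate([313, 1154, 507]) cube([835, 249, 169]);
translate([313, 1403, 676]) cube([835, 249, 169]);
translate([313, 1652, 845]) cube([835, 249, 169]);
translate([313, 1901, 1014]) cube([835, 249, 169]);


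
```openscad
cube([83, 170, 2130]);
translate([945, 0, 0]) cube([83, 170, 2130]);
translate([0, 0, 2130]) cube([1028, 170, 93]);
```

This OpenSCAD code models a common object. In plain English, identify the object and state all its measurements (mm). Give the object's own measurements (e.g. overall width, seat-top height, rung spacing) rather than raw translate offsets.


A door frame. The clear opening is 862 mm wide and 2130 mm high. Two 83 mm wide jambs, 170 mm deep, stand either side of the opening from the floor to the top of the opening. A 93 mm thick head sits across the top of both jambs, spanning the full outside width of the frame.


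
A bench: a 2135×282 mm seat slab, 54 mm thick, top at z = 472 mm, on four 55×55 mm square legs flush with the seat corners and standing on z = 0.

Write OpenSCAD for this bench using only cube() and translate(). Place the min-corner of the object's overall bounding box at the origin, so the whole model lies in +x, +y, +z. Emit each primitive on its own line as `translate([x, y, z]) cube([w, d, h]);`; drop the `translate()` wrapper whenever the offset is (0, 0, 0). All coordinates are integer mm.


// leg_h = 472 − 54 = 418
translate([0, 0, 418]) cube([2135, 282, 54]);
cube([55, 55, 418]);
translate([0, 227, 0]) cube([55, 55, 418]);
translate([2080, 0, 0]) cube([55, 55, 418]);
translate([2080, 227, 0]) cube([55, 55, 418]);


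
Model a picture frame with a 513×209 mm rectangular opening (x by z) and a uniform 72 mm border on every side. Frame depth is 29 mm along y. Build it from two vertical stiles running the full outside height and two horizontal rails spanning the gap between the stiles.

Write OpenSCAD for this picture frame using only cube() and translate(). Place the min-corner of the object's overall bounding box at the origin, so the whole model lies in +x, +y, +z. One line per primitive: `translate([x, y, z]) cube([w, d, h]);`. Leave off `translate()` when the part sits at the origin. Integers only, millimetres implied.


cube([72, 29, 353]);
translate([585, 0, 0]) cube([72, 29, 353]);
translate([72, 0, 0]) cube([513, 29, 72]);
translate([72, 0, 281]) cube([513, 29, 72]);


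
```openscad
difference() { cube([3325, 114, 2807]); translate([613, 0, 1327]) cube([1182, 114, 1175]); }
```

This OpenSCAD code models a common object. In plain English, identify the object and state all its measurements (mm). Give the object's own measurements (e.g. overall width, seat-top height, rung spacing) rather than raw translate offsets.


A wall 3325 mm long (x), 114 mm thick (y), 2807 mm tall, with a rectangular window opening cut through it. The opening is 1182 mm wide and 1175 mm tall; its sill is at z = 1327 mm and its near (−x) edge is 613 mm from the wall's −x end. The opening passes through the full wall thickness.


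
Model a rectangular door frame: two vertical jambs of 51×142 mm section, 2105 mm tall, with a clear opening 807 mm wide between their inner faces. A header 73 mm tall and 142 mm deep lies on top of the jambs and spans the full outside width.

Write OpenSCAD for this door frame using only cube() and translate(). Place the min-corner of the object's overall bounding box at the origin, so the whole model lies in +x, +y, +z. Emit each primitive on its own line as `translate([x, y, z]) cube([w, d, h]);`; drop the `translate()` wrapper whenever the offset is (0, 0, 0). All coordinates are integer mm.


cube([51, 142, 2105]);
translate([858, 0, 0]) cube([51, 142, 2105]);
translate([0, 0, 2105]) cube([909, 142, 73]);


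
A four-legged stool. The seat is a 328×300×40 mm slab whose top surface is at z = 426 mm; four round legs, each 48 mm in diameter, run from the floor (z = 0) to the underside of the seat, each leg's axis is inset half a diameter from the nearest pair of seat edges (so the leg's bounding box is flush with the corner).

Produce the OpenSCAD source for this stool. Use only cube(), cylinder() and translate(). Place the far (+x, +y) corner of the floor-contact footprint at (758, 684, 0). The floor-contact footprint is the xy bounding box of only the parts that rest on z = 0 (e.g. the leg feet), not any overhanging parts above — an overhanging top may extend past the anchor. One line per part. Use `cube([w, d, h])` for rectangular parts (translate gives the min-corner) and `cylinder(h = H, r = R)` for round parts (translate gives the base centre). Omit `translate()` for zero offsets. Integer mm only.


translate([430, 384, 386]) cube([328, 300, 40]);
translate([454, 408, 0]) cylinder(h = 386, r = 24);
translate([734, 408, 0]) cylinder(h = 386, r = 24);
translate([454, 660, 0]) cylinder(h = 386, r = 24);
translate([734, 660, 0]) cylinder(h = 386, r = 24);


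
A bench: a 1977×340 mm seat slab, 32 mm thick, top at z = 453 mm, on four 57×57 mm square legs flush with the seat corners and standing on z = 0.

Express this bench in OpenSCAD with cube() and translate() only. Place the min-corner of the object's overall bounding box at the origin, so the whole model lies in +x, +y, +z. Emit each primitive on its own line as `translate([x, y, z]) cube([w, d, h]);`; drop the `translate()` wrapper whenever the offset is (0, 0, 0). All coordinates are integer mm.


translate([0, 0, 421]) cube([1977, 340, 32]);
cube([57, 57, 421]);
translate([0, 283, 0]) cube([57, 57, 421]);
translate([1920, 0, 0]) cube([57, 57, 421]);
translate([1920, 283, 0]) cube([57, 57, 421]);


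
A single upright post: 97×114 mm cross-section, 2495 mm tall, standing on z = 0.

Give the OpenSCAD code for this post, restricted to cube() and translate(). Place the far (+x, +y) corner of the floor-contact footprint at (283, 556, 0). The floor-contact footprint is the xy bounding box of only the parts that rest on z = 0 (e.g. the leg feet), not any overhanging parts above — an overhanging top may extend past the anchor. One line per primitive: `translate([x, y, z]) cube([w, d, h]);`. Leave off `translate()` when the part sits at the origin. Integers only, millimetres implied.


translate([186, 442, 0]) cube([97, 114, 2495]);


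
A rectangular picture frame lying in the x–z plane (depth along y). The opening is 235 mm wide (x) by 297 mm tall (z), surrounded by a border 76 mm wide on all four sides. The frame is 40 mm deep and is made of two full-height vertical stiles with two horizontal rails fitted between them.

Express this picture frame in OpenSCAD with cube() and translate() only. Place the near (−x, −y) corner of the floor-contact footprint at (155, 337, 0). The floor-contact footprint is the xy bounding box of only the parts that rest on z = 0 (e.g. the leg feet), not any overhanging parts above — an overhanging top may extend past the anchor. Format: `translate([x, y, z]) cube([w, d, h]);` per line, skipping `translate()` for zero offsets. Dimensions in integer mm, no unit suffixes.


translate([155, 337, 0]) cube([76, 40, 449]);
translate([466, 337, 0]) cube([76, 40, 449]);
translate([231, 337, 0]) cube([235, 40, 76]);
translate([231, 337, 373]) cube([235, 40, 76]);


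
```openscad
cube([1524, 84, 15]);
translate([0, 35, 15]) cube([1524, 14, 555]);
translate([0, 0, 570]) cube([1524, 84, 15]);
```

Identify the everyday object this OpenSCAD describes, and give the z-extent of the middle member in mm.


An I-beam. The web height is 555 mm.

Two wide flanges with a thin centred web — an I-beam. Overall 585 mm minus two 15 mm flanges gives a web of 585 − 2·15 = 555 mm.


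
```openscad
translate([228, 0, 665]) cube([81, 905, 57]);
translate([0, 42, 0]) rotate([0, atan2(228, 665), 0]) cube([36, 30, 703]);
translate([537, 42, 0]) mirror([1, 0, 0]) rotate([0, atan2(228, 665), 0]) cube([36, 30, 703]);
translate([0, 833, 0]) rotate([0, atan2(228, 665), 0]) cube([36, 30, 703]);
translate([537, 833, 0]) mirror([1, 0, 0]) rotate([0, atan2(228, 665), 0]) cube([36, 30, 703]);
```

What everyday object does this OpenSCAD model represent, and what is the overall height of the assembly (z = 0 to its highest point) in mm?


A sawhorse. The overall height is 722 mm.

A beam across two mirrored pairs of raked legs — a sawhorse. The beam's underside is at z = 665 (matching the legs' vertical rise in atan2(228, 665)) and the beam is 57 mm tall, so its top is at 665 + 57 = 722 mm. The raked legs top out at the beam's underside, so that is the highest point.


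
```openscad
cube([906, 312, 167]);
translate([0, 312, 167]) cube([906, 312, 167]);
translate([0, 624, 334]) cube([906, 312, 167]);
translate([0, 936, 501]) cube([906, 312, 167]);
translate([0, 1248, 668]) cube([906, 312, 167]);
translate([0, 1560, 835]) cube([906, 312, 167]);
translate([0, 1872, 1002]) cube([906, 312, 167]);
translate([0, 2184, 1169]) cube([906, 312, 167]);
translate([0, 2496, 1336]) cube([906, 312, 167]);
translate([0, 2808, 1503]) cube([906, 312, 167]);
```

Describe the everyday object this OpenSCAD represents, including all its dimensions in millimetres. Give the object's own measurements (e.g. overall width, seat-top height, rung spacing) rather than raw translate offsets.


A straight staircase of 10 solid steps. Each step is 906 mm wide (x), 312 mm deep (y, the going) and 167 mm tall (the rise). The first step rests on the floor; each subsequent step sits one going further in +y and one rise higher in +z, directly behind and above the previous step with no overlap.


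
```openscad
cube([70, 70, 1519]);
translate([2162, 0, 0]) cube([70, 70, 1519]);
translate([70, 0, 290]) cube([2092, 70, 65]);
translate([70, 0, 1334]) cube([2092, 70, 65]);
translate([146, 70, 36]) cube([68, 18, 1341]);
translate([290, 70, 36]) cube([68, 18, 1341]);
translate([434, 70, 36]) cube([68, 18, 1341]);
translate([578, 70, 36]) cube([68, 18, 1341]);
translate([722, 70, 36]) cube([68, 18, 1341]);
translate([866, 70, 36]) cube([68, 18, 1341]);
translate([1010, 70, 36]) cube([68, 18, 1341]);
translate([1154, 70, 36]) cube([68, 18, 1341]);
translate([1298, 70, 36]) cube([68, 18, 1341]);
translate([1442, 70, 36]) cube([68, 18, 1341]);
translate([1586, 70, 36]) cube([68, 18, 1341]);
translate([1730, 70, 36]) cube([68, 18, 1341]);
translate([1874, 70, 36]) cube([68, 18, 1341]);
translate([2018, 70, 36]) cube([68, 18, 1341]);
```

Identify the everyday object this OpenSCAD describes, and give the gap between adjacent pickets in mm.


A fence section. The picket gap is 76 mm.

Two posts, two rails, 14 pickets — a fence section. Span 2092 mm holds 14 pickets of 68 mm with 15 equal gaps: ⌊(2092 − 14·68) / 15⌋ = 76 mm.


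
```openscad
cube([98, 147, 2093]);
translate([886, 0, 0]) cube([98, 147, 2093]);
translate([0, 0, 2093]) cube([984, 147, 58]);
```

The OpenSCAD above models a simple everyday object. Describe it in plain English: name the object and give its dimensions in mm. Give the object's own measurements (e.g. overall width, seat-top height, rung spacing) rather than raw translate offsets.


A door frame. The clear opening is 788 mm wide and 2093 mm high. Two 98 mm wide jambs, 147 mm deep, stand either side of the opening from the floor to the top of the opening. A 58 mm thick head sits across the top of both jambs, spanning the full outside width of the frame.


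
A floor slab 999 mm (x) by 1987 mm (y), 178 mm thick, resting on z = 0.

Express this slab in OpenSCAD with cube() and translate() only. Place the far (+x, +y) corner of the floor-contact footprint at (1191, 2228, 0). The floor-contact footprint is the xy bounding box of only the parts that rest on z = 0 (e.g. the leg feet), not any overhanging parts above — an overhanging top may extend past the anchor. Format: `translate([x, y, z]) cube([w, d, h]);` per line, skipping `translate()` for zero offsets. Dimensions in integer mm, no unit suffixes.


translate([192, 241, 0]) cube([999, 1987, 178]);


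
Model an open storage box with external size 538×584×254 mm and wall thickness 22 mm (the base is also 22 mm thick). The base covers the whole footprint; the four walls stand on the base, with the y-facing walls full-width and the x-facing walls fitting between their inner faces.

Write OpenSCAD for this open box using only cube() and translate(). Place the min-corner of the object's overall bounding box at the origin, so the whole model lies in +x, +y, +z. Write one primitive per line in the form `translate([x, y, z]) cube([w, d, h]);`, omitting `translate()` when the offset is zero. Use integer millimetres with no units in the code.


cube([538, 584, 22]);
translate([0, 0, 22]) cube([538, 22, 232]);
translate([0, 562, 22]) cube([538, 22, 232]);
translate([0, 22, 22]) cube([22, 540, 232]);
translate([516, 22, 22]) cube([22, 540, 232]);


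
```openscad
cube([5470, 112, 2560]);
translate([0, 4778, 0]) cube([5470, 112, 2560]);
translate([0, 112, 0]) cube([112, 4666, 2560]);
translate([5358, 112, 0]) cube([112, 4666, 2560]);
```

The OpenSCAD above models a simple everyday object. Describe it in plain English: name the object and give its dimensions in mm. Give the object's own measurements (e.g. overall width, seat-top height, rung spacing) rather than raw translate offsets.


The wall frame of a small rectangular building: four walls, each 2560 mm tall and 112 mm thick, enclosing a footprint 5470 mm (x) by 4890 mm (y) outside-to-outside, with no floor or roof. The front and back walls (the −y and +y sides) span the full width; the two side walls fit between them.


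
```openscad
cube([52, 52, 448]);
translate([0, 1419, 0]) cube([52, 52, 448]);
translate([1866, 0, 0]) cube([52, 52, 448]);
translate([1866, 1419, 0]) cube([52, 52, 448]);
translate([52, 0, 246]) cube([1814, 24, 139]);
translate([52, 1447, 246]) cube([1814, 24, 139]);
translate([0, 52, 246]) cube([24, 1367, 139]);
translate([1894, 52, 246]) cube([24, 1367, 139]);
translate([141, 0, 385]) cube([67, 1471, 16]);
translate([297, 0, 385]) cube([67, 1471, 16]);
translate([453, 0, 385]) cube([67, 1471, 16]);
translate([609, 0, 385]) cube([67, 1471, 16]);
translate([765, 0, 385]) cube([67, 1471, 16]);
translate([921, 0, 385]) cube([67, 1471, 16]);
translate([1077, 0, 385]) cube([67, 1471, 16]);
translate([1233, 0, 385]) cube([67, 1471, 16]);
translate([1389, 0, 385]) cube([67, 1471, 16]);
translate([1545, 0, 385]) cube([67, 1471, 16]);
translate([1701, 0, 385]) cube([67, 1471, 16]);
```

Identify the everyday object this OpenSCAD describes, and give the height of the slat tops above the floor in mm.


A bed frame. The slat-top height is 401 mm.

Four posts, four rails, and a row of slats — a bed frame. Slats sit on the rails at z = 246 + 139 = 385; with slat thickness 16, the top is 401 mm.


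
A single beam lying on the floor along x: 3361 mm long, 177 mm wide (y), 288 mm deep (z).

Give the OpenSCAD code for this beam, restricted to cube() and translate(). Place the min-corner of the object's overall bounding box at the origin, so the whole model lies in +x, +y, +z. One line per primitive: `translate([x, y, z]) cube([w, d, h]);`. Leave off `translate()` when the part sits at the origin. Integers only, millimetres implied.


cube([3361, 177, 288]);


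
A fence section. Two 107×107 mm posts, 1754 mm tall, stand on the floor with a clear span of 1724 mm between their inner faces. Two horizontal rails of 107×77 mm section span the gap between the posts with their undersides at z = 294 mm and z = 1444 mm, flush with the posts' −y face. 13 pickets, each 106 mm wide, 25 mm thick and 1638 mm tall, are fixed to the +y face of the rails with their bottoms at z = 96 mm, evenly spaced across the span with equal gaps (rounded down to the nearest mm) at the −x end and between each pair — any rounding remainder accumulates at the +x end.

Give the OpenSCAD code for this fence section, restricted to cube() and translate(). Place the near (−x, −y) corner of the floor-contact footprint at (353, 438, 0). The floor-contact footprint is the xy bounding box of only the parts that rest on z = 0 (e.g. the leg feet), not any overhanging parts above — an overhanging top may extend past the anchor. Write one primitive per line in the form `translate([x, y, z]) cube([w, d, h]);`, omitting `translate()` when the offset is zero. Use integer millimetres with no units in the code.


translate([353, 438, 0]) cube([107, 107, 1754]);
translate([2184, 438, 0]) cube([107, 107, 1754]);
translate([460, 438, 294]) cube([1724, 107, 77]);
translate([460, 438, 1444]) cube([1724, 107, 77]);
translate([484, 545, 96]) cube([106, 25, 1638]);
translate([614, 545, 96]) cube([106, 25, 1638]);
translate([744, 545, 96]) cube([106, 25, 1638]);
translate([874, 545, 96]) cube([106, 25, 1638]);
translate([1004, 545, 96]) cube([106, 25, 1638]);
translate([1134, 545, 96]) cube([106, 25, 1638]);
translate([1264, 545, 96]) cube([106, 25, 1638]);
translate([1394, 545, 96]) cube([106, 25, 1638]);
translate([1524, 545, 96]) cube([106, 25, 1638]);
translate([1654, 545, 96]) cube([106, 25, 1638]);
translate([1784, 545, 96]) cube([106, 25, 1638]);
translate([1914, 545, 96]) cube([106, 25, 1638]);
translate([2044, 545, 96]) cube([106, 25, 1638]);


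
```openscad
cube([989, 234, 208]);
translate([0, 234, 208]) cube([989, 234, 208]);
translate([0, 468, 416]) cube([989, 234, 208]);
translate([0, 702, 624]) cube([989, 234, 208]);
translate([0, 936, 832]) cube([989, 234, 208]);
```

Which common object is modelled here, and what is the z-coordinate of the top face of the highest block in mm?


A staircase. The total rise is 1040 mm.

5 identical blocks, each offset up and back from the previous — a staircase. Each step is 208 mm tall and there are 5 of them, so the total rise is 5 × 208 = 1040 mm.


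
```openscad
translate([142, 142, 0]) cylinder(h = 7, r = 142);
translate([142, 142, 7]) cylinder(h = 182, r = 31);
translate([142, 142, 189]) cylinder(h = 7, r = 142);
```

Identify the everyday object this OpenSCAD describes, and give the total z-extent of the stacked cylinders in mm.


A spool. The overall height is 196 mm.

Three coaxial cylinders, large–small–large — a spool. Two 7 mm flanges and a 182 mm core give 7 + 182 + 7 = 196 mm.


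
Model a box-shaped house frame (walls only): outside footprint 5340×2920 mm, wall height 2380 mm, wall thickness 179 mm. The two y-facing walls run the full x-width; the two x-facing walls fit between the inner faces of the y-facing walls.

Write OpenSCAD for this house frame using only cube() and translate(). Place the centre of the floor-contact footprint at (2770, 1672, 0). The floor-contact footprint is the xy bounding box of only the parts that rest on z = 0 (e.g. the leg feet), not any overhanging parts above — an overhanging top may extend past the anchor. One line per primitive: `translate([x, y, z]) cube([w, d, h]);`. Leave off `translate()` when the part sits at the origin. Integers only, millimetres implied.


translate([100, 212, 0]) cube([5340, 179, 2380]);
translate([100, 2953, 0]) cube([5340, 179, 2380]);
translate([100, 391, 0]) cube([179, 2562, 2380]);
translate([5261, 391, 0]) cube([179, 2562, 2380]);


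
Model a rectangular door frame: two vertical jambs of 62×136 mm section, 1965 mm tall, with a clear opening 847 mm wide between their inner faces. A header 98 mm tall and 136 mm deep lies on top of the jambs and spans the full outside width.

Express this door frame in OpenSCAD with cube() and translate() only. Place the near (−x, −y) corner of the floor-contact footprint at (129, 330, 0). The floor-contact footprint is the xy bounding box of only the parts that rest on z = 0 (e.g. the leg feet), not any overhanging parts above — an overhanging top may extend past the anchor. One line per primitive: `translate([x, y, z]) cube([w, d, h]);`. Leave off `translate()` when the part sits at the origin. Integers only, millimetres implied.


translate([129, 330, 0]) cube([62, 136, 1965]);
translate([1038, 330, 0]) cube([62, 136, 1965]);
translate([129, 330, 1965]) cube([971, 136, 98]);


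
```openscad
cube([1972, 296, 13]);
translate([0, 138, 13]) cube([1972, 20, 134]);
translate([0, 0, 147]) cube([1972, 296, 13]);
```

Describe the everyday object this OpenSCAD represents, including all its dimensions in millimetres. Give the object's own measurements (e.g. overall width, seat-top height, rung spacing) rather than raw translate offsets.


An I-beam lying along x, 1972 mm long. Overall section height 160 mm. Two flanges 296 mm wide (y) and 13 mm thick, one on the floor and one at the top; a web 20 mm thick runs between them, centred on the flange width.


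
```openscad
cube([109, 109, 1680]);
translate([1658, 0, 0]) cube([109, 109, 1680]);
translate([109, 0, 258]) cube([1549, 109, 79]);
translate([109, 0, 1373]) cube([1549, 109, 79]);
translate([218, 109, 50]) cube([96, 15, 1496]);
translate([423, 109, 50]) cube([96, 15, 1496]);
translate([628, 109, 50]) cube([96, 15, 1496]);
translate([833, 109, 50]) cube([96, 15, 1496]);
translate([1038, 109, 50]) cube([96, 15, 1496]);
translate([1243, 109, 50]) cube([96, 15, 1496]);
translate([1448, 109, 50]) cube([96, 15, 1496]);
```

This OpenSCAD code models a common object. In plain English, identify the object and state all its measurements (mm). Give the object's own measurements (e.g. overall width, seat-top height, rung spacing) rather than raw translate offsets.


A fence section. Two 109×109 mm posts, 1680 mm tall, stand on the floor with a clear span of 1549 mm between their inner faces. Two horizontal rails of 109×79 mm section span the gap between the posts with their undersides at z = 258 mm and z = 1373 mm, flush with the posts' −y face. 7 pickets, each 96 mm wide, 15 mm thick and 1496 mm tall, are fixed to the +y face of the rails with their bottoms at z = 50 mm, spaced across the span with a 109 mm gap after the −x post and between neighbouring pickets, with 114 mm left before the +x post.


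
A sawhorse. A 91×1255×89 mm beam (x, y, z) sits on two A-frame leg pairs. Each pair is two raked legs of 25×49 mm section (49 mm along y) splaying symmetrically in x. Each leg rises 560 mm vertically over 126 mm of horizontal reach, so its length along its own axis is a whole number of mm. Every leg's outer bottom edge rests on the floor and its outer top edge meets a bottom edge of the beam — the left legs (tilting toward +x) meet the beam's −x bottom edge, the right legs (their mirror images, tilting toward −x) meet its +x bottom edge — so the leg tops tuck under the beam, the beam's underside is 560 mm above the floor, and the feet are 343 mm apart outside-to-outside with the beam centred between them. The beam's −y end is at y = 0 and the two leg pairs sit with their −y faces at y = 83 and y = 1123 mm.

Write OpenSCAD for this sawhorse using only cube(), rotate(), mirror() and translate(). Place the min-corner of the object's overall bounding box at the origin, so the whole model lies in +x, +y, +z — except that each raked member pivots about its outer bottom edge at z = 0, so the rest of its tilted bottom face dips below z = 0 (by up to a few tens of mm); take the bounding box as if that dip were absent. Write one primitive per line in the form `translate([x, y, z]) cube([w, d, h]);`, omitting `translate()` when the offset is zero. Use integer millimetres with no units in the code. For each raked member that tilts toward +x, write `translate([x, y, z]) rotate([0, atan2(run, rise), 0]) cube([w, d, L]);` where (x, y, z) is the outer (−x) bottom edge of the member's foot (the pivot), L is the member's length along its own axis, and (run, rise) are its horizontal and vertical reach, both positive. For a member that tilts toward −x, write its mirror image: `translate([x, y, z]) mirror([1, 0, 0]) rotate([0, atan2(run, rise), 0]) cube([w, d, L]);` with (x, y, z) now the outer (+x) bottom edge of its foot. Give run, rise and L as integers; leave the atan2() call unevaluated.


translate([126, 0, 560]) cube([91, 1255, 89]);
translate([0, 83, 0]) rotate([0, atan2(126, 560), 0]) cube([25, 49, 574]);
translate([343, 83, 0]) mirror([1, 0, 0]) rotate([0, atan2(126, 560), 0]) cube([25, 49, 574]);
translate([0, 1123, 0]) rotate([0, atan2(126, 560), 0]) cube([25, 49, 574]);
translate([343, 1123, 0]) mirror([1, 0, 0]) rotate([0, atan2(126, 560), 0]) cube([25, 49, 574]);
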